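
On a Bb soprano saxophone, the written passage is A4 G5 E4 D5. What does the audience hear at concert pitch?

G4 F5 D4 C5

The Bb soprano saxophone sounds a major second below written, so transpose each written note down a major second.
A4 to G4
G5 to F5
E4 to D4
D5 to C5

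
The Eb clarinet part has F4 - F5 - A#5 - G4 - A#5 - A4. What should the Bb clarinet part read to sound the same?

Bb4 Bb5 D#6 C5 D#6 D5

First find concert pitch: the Eb clarinet sounds a minor third above written, so F4 F5 A#5 G4 A#5 A4 sounds Ab4 Ab5 C#6 Bb4 C#6 C5.
Then write for Bb clarinet: it sounds a major second below written, so the part must be a major second above concert.
Ab4 → Bb4
Ab5 → Bb5
C#6 → D#6
Bb4 → C5
C#6 → D#6
C5 → D5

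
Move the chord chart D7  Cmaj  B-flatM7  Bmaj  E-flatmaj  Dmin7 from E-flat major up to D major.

C#7 Bmaj AM7 A#maj Dmaj C#min7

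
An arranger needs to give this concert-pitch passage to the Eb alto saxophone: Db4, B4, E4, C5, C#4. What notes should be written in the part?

Bb4 G#5 C#5 A5 A#4

The Eb alto saxophone sounds a major sixth below written, so the written part must be a major sixth above concert — transpose each note up.
Db4 → Bb4
B4 → G#5
E4 → C#5
C5 → A5
C#4 → A#4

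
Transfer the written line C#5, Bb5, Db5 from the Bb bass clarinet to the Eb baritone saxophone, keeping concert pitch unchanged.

First find concert pitch: the Bb bass clarinet sounds a major ninth below written, so C#5 Bb5 Db5 sounds B3 Ab4 Cb4.
Then write for Eb baritone saxophone: it sounds a major thirteenth below written, so the part must be a major thirteenth above concert.
B3 → G#5
Ab4 → F6
Cb4 → Ab5

G#5 F6 Ab5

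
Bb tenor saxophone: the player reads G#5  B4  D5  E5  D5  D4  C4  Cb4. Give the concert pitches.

F#4 A3 C4 D4 C4 C3 Bb2 Bbb2

The Bb tenor saxophone sounds a major ninth below written, so transpose each written note down a major ninth.
G#5 to F#4
B4 to A3
D5 to C4
E5 to D4
D5 to C4
D4 to C3
C4 to Bb2
Cb4 to Bbb2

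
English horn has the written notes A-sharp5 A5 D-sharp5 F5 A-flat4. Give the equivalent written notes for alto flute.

G#5 G5 C#5 Eb5 Gb4

First find concert pitch: the English horn sounds a perfect fifth below written, so A-sharp5 A5 D-sharp5 F5 A-flat4 sounds D#5 D5 G#4 Bb4 Db4.
Then write for alto flute: it sounds a perfect fourth below written, so the part must be a perfect fourth above concert.
D#5 → G#5
D5 → G5
G#4 → C#5
Bb4 → Eb5
Db4 → Gb4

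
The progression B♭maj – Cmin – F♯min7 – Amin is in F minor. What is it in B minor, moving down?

Emaj F#min B#min7 D#min

F minor down to B minor is a diminished fifth; each chord root moves by that interval while the quality stays the same.
B♭maj: root B♭ down a diminished fifth → E, giving Emaj.
Cmin: root C down a diminished fifth → F#, giving F#min.
F♯min7: root F♯ down a diminished fifth → B#, giving B#min7.
Amin: root A down a diminished fifth → D#, giving D#min.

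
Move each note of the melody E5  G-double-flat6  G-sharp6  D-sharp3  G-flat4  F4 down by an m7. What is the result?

F#4 Abb5 A#5 E#2 Ab3 G3

E5 -> F#4
Gbb6 -> Abb5
G#6 -> A#5
D#3 -> E#2
Gb4 -> Ab3
F4 -> G3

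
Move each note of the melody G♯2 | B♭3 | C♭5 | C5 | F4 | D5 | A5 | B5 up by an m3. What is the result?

G#2 up a minor third is B2.
Bb3 up a minor third is Db4.
A minor third up from Cb5 gives Ebb5.
A minor third up from C5 gives Eb5.
A minor third up from F4 gives Ab4.
A minor third up from D5 gives F5.
A5 up a minor third is C6.
B5 up a minor third is D6.

B2 Db4 Ebb5 Eb5 Ab4 F5 C6 D6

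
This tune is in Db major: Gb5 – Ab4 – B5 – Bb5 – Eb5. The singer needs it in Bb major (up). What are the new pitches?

Eb6 F5 G#6 G6 C6

From Db up to Bb is a major sixth; apply that to each pitch.
Gb5 -> Eb6
Ab4 -> F5
B5 -> G#6
Bb5 -> G6
Eb5 -> C6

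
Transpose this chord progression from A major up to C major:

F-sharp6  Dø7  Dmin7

A6 Fø7 Fmin7

A major up to C major is a minor third; each chord root moves by that interval while the quality stays the same.
F-sharp6: root F-sharp up a minor third → A, giving A6.
Dø7: root D up a minor third → F, giving Fø7.
Dmin7: root D up a minor third → F, giving Fmin7.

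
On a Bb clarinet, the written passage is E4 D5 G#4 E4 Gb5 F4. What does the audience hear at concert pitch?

The Bb clarinet sounds a major second below written, so transpose each written note down a major second.
E4 gives D4
D5 gives C5
G#4 gives F#4
E4 gives D4
Gb5 gives Fb5
F4 gives Eb4

D4 C5 F#4 D4 Fb5 Eb4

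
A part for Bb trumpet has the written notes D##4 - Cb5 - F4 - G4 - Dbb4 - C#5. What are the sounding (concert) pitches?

C##4 Bbb4 Eb4 F4 Cbb4 B4

The Bb trumpet sounds a major second below written, so transpose each written note down a major second.
D##4 gives C##4
Cb5 gives Bbb4
F4 gives Eb4
G4 gives F4
Dbb4 gives Cbb4
C#5 gives B4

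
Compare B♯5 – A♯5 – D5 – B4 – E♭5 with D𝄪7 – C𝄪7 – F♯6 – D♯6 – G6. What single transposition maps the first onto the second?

up a major tenth

From B#5 to D##7 is 10 letter names — a tenth of some quality.
B#5 to D##7 is 16 semitones, which makes it a major tenth; the second version is higher, so the direction is up.
Checking another pair — Eb5 → G6 — gives the same interval.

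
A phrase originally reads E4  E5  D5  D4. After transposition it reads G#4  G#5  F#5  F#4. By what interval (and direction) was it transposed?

up a major third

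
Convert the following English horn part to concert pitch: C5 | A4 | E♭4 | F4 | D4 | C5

Written C4 on the English horn sounds as F3, a perfect fifth lower; apply that shift to every note.
C5 → F4
A4 → D4
Eb4 → Ab3
F4 → Bb3
D4 → G3
C5 → F4

F4 D4 Ab3 Bb3 G3 F4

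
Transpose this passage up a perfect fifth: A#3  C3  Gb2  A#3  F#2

A#3 becomes E#4
C3 becomes G3
Gb2 becomes Db3
A#3 becomes E#4
F#2 becomes C#3

E#4 G3 Db3 E#4 C#3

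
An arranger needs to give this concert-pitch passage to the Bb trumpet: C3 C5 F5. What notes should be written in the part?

D3 D5 G5

Written C4 sounds as Bb3 on the Bb trumpet, so concert pitches are written a major second up.
C3 to D3
C5 to D5
F5 to G5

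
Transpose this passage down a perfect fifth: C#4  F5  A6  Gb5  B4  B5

C#4 gives F#3
F5 gives Bb4
A6 gives D6
Gb5 gives Cb5
B4 gives E4
B5 gives E5

F#3 Bb4 D6 Cb5 E4 E5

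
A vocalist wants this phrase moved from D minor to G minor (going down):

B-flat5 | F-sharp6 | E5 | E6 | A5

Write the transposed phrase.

Eb5 B5 A4 A5 D5

D minor to G minor down is a perfect fifth, so every note moves down by that interval.
Bb5 gives Eb5
F#6 gives B5
E5 gives A4
E6 gives A5
A5 gives D5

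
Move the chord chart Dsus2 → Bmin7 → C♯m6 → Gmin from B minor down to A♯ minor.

B minor down to A♯ minor is a minor second; each chord root moves by that interval while the quality stays the same.
Dsus2: root D down a minor second → C#, giving C#sus2.
Bmin7: root B down a minor second → A#, giving A#min7.
C♯m6: root C♯ down a minor second → B#, giving B#m6.
Gmin: root G down a minor second → F#, giving F#min.

C#sus2 A#min7 B#m6 F#min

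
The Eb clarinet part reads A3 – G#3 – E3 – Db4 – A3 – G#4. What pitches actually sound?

Written C4 on the Eb clarinet sounds as Eb4, a minor third higher; apply that shift to every note.
A3 → C4
G#3 → B3
E3 → G3
Db4 → Fb4
A3 → C4
G#4 → B4

C4 B3 G3 Fb4 C4 B4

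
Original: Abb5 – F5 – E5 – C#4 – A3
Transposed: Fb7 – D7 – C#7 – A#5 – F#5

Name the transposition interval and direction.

up a major thirteenth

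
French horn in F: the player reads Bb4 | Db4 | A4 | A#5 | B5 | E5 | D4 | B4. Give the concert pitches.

Eb4 Gb3 D4 D#5 E5 A4 G3 E4

Written C4 on the French horn in F sounds as F3, a perfect fifth lower; apply that shift to every note.
Bb4 gives Eb4
Db4 gives Gb3
A4 gives D4
A#5 gives D#5
B5 gives E5
E5 gives A4
D4 gives G3
B4 gives E4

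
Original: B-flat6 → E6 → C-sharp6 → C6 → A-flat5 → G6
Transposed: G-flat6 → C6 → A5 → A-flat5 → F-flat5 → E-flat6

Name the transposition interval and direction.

down a major third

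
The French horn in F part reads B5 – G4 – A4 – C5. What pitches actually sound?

E5 C4 D4 F4

Written C4 on the French horn in F sounds as F3, a perfect fifth lower; apply that shift to every note.
B5 → E5
G4 → C4
A4 → D4
C5 → F4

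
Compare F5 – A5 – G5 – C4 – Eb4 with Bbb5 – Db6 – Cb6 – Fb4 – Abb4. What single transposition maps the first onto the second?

up a diminished fourth

Take the first pair: F5 → Bbb5. F to B spans 4 letter names, so the interval is some kind of fourth.
F5 to Bbb5 is 4 semitones, which makes it a diminished fourth; the second version is higher, so the direction is up.
Checking another pair — Eb4 → Abb4 — gives the same interval.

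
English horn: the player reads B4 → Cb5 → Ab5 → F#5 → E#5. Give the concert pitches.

E4 Fb4 Db5 B4 A#4

Written C4 on the English horn sounds as F3, a perfect fifth lower; apply that shift to every note.
B4 becomes E4
Cb5 becomes Fb4
Ab5 becomes Db5
F#5 becomes B4
E#5 becomes A#4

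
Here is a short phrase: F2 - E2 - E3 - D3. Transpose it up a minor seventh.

A minor seventh up from F2 gives Eb3.
E2: a seventh up reaches D, and 10 semitones makes it D3.
E3: a seventh up reaches D, and 10 semitones makes it D4.
A minor seventh up from D3 gives C4.

Eb3 D3 D4 C4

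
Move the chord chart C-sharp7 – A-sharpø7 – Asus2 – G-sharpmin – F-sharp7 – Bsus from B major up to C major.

D7 Bø7 Bbsus2 Amin G7 Csus

B major up to C major is a minor second; each chord root moves by that interval while the quality stays the same.
C-sharp7: root C-sharp up a minor second → D, giving D7.
A-sharpø7: root A-sharp up a minor second → B, giving Bø7.
Asus2: root A up a minor second → Bb, giving Bbsus2.
G-sharpmin: root G-sharp up a minor second → A, giving Amin.
F-sharp7: root F-sharp up a minor second → G, giving G7.
Bsus: root B up a minor second → C, giving Csus.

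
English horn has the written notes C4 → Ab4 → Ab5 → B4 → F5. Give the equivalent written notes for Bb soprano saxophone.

G3 Eb4 Eb5 F#4 C5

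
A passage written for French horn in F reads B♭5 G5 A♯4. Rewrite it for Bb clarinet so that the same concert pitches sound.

F5 D5 E#4

First find concert pitch: the French horn in F sounds a perfect fifth below written, so B♭5 G5 A♯4 sounds Eb5 C5 D#4.
Then write for Bb clarinet: it sounds a major second below written, so the part must be a major second above concert.
Eb5 → F5
C5 → D5
D#4 → E#4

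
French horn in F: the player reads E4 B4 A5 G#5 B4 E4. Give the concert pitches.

The French horn in F sounds a perfect fifth below written, so transpose each written note down a perfect fifth.
E4 gives A3
B4 gives E4
A5 gives D5
G#5 gives C#5
B4 gives E4
E4 gives A3

A3 E4 D5 C#5 E4 A3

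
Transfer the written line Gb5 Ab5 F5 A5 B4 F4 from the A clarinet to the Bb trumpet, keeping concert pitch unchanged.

First find concert pitch: the A clarinet sounds a minor third below written, so Gb5 Ab5 F5 A5 B4 F4 sounds Eb5 F5 D5 F#5 G#4 D4.
Then write for Bb trumpet: it sounds a major second below written, so the part must be a major second above concert.
Eb5 → F5
F5 → G5
D5 → E5
F#5 → G#5
G#4 → A#4
D4 → E4

F5 G5 E5 G#5 A#4 E4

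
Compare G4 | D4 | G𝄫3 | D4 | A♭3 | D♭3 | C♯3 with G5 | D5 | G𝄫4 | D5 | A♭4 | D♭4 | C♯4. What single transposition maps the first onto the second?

up a perfect octave

From G4 to G5 is 8 letter names — an octave of some quality.
G4 to G5 is 12 semitones, which makes it a perfect octave; the second version is higher, so the direction is up.
Checking another pair — C#3 → C#4 — gives the same interval.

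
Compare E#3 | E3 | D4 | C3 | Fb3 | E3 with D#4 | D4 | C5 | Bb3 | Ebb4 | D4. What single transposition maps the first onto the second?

up a minor seventh

Take the first pair: E#3 → D#4. E to D spans 7 letter names, so the interval is some kind of seventh.
E#3 to D#4 is 10 semitones, which makes it a minor seventh; the second version is higher, so the direction is up.
Checking another pair — E3 → D4 — gives the same interval.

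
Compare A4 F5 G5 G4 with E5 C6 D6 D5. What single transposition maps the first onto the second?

up a perfect fifth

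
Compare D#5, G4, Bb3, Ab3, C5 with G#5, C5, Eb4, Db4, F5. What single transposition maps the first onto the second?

Take the first pair: D#5 → G#5. D to G spans 4 letter names, so the interval is some kind of fourth.
D#5 to G#5 is 5 semitones, which makes it a perfect fourth; the second version is higher, so the direction is up.
Checking another pair — C5 → F5 — gives the same interval.

up a perfect fourth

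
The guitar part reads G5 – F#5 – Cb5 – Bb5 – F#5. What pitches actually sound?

G4 F#4 Cb4 Bb4 F#4

Written C4 on the guitar sounds as C3, a perfect octave lower; apply that shift to every note.
G5 → G4
F#5 → F#4
Cb5 → Cb4
Bb5 → Bb4
F#5 → F#4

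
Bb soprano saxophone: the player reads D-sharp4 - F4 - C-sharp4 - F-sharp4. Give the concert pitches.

The Bb soprano saxophone sounds a major second below written, so transpose each written note down a major second.
D#4 to C#4
F4 to Eb4
C#4 to B3
F#4 to E4

C#4 Eb4 B3 E4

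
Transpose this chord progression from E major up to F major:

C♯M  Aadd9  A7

DM Bbadd9 Bb7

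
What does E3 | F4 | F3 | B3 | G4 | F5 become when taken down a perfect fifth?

E3: a fifth down reaches A, and 7 semitones makes it A2.
A perfect fifth down from F4 gives Bb3.
F3 down a perfect fifth is Bb2.
A perfect fifth down from B3 gives E3.
A perfect fifth down from G4 gives C4.
A perfect fifth down from F5 gives Bb4.

A2 Bb3 Bb2 E3 C4 Bb4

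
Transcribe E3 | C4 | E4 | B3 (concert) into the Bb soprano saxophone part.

F#3 D4 F#4 C#4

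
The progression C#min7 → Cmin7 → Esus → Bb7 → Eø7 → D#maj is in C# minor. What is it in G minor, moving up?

Gmin7 Gbmin7 Bbsus Fb7 Bbø7 Amaj

C# minor up to G minor is a diminished fifth; each chord root moves by that interval while the quality stays the same.
C#min7: root C# up a diminished fifth → G, giving Gmin7.
Cmin7: root C up a diminished fifth → Gb, giving Gbmin7.
Esus: root E up a diminished fifth → Bb, giving Bbsus.
Bb7: root Bb up a diminished fifth → Fb, giving Fb7.
Eø7: root E up a diminished fifth → Bb, giving Bbø7.
D#maj: root D# up a diminished fifth → A, giving Amaj.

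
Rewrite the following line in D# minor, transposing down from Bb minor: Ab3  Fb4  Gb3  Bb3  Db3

C#3 A3 B2 D#3 F#2

From Bb down to D# is a diminished sixth; apply that to each pitch.
Ab3 → C#3
Fb4 → A3
Gb3 → B2
Bb3 → D#3
Db3 → F#2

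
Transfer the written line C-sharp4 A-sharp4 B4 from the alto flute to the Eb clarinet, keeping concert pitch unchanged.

First find concert pitch: the alto flute sounds a perfect fourth below written, so C-sharp4 A-sharp4 B4 sounds G#3 E#4 F#4.
Then write for Eb clarinet: it sounds a minor third above written, so the part must be a minor third below concert.
G#3 → E#3
E#4 → C##4
F#4 → D#4

E#3 C##4 D#4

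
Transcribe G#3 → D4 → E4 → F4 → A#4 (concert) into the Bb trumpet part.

Written C4 sounds as Bb3 on the Bb trumpet, so concert pitches are written a major second up.
G#3 gives A#3
D4 gives E4
E4 gives F#4
F4 gives G4
A#4 gives B#4

A#3 E4 F#4 G4 B#4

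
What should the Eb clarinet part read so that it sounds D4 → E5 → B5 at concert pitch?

B3 C#5 G#5

The Eb clarinet sounds a minor third above written, so the written part must be a minor third below concert — transpose each note down.
D4 gives B3
E5 gives C#5
B5 gives G#5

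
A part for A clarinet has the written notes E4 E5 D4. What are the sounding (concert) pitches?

Written C4 on the A clarinet sounds as A3, a minor third lower; apply that shift to every note.
E4 becomes C#4
E5 becomes C#5
D4 becomes B3

C#4 C#5 B3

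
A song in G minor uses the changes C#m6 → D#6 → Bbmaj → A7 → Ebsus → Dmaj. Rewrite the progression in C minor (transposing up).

G minor up to C minor is a perfect fourth; each chord root moves by that interval while the quality stays the same.
C#m6: root C# up a perfect fourth → F#, giving F#m6.
D#6: root D# up a perfect fourth → G#, giving G#6.
Bbmaj: root Bb up a perfect fourth → Eb, giving Ebmaj.
A7: root A up a perfect fourth → D, giving D7.
Ebsus: root Eb up a perfect fourth → Ab, giving Absus.
Dmaj: root D up a perfect fourth → G, giving Gmaj.

F#m6 G#6 Ebmaj D7 Absus Gmaj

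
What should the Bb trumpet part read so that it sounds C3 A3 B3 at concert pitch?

The Bb trumpet sounds a major second below written, so the written part must be a major second above concert — transpose each note up.
C3 → D3
A3 → B3
B3 → C#4

D3 B3 C#4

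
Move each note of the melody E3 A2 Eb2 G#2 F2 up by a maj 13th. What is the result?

C#5 F#4 C4 E#4 D4

E3 up a major thirteenth is C#5.
A2: a thirteenth up reaches F, and 21 semitones makes it F#4.
Eb2: a thirteenth up reaches C, and 21 semitones makes it C4.
A major thirteenth up from G#2 gives E#4.
F2 up a major thirteenth is D4.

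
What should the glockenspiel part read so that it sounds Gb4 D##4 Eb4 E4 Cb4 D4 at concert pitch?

Gb2 D##2 Eb2 E2 Cb2 D2

The glockenspiel sounds a perfect fifteenth above written, so the written part must be a perfect fifteenth below concert — transpose each note down.
Gb4 -> Gb2
D##4 -> D##2
Eb4 -> Eb2
E4 -> E2
Cb4 -> Cb2
D4 -> D2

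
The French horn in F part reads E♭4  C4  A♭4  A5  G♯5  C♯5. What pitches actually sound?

Written C4 on the French horn in F sounds as F3, a perfect fifth lower; apply that shift to every note.
Eb4 to Ab3
C4 to F3
Ab4 to Db4
A5 to D5
G#5 to C#5
C#5 to F#4

Ab3 F3 Db4 D5 C#5 F#4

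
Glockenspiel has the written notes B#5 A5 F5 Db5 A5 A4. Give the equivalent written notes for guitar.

First find concert pitch: the glockenspiel sounds a perfect fifteenth above written, so B#5 A5 F5 Db5 A5 A4 sounds B#7 A7 F7 Db7 A7 A6.
Then write for guitar: it sounds a perfect octave below written, so the part must be a perfect octave above concert.
B#7 → B#8
A7 → A8
F7 → F8
Db7 → Db8
A7 → A8
A6 → A7

B#8 A8 F8 Db8 A8 A7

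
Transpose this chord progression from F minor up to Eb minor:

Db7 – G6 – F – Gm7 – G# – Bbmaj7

F minor up to Eb minor is a minor seventh; each chord root moves by that interval while the quality stays the same.
Db7: root Db up a minor seventh → Cb, giving Cb7.
G6: root G up a minor seventh → F, giving F6.
F: root F up a minor seventh → Eb, giving Eb.
Gm7: root G up a minor seventh → F, giving Fm7.
G#: root G# up a minor seventh → F#, giving F#.
Bbmaj7: root Bb up a minor seventh → Ab, giving Abmaj7.

Cb7 F6 Eb Fm7 F# Abmaj7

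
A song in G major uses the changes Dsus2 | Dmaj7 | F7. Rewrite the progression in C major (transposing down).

G major down to C major is a perfect fifth; each chord root moves by that interval while the quality stays the same.
Dsus2: root D down a perfect fifth → G, giving Gsus2.
Dmaj7: root D down a perfect fifth → G, giving Gmaj7.
F7: root F down a perfect fifth → Bb, giving Bb7.

Gsus2 Gmaj7 Bb7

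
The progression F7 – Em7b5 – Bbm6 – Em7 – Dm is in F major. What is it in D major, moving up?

D7 C#m7b5 Gm6 C#m7 Bm

F major up to D major is a major sixth; each chord root moves by that interval while the quality stays the same.
F7: root F up a major sixth → D, giving D7.
Em7b5: root E up a major sixth → C#, giving C#m7b5.
Bbm6: root Bb up a major sixth → G, giving Gm6.
Em7: root E up a major sixth → C#, giving C#m7.
Dm: root D up a major sixth → B, giving Bm.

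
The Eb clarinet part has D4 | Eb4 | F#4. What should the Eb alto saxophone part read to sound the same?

First find concert pitch: the Eb clarinet sounds a minor third above written, so D4 Eb4 F#4 sounds F4 Gb4 A4.
Then write for Eb alto saxophone: it sounds a major sixth below written, so the part must be a major sixth above concert.
F4 → D5
Gb4 → Eb5
A4 → F#5

D5 Eb5 F#5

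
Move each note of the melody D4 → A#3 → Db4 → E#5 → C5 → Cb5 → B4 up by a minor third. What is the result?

F4 C#4 Fb4 G#5 Eb5 Ebb5 D5

D4 becomes F4
A#3 becomes C#4
Db4 becomes Fb4
E#5 becomes G#5
C5 becomes Eb5
Cb5 becomes Ebb5
B4 becomes D5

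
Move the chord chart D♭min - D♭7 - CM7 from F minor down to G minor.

Ebmin Eb7 DM7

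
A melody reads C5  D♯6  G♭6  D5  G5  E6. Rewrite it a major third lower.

C5 down a major third is Ab4.
D#6: a third down reaches B, and 4 semitones makes it B5.
A major third down from Gb6 gives Ebb6.
D5: a third down reaches B, and 4 semitones makes it Bb4.
G5 down a major third is Eb5.
E6: a third down reaches C, and 4 semitones makes it C6.

Ab4 B5 Ebb6 Bb4 Eb5 C6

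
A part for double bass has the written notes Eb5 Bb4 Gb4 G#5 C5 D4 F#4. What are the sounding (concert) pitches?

Eb4 Bb3 Gb3 G#4 C4 D3 F#3

Written C4 on the double bass sounds as C3, a perfect octave lower; apply that shift to every note.
Eb5 gives Eb4
Bb4 gives Bb3
Gb4 gives Gb3
G#5 gives G#4
C5 gives C4
D4 gives D3
F#4 gives F#3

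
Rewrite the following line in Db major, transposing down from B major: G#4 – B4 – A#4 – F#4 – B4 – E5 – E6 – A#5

Bb3 Db4 C4 Ab3 Db4 Gb4 Gb5 C5

From B down to Db is an augmented sixth; apply that to each pitch.
G#4 -> Bb3
B4 -> Db4
A#4 -> C4
F#4 -> Ab3
B4 -> Db4
E5 -> Gb4
E6 -> Gb5
A#5 -> C5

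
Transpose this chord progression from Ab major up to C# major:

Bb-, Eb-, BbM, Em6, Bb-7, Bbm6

D#- G#- D#M G##m6 D#-7 D#m6

Ab major up to C# major is an augmented third; each chord root moves by that interval while the quality stays the same.
Bb-: root Bb up an augmented third → D#, giving D#-.
Eb-: root Eb up an augmented third → G#, giving G#-.
BbM: root Bb up an augmented third → D#, giving D#M.
Em6: root E up an augmented third → G##, giving G##m6.
Bb-7: root Bb up an augmented third → D#, giving D#-7.
Bbm6: root Bb up an augmented third → D#, giving D#m6.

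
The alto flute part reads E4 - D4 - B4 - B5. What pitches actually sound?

B3 A3 F#4 F#5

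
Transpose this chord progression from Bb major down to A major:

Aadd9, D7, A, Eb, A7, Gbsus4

G#add9 C#7 G# D G#7 Fsus4

Bb major down to A major is a minor second; each chord root moves by that interval while the quality stays the same.
Aadd9: root A down a minor second → G#, giving G#add9.
D7: root D down a minor second → C#, giving C#7.
A: root A down a minor second → G#, giving G#.
Eb: root Eb down a minor second → D, giving D.
A7: root A down a minor second → G#, giving G#7.
Gbsus4: root Gb down a minor second → F, giving Fsus4.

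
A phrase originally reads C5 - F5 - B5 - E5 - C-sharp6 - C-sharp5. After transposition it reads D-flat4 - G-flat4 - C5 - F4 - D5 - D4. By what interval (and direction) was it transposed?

down a major seventh

From C5 to Db4 is 7 letter names — a seventh of some quality.
Db4 to C5 is 11 semitones, which makes it a major seventh; the second version is lower, so the direction is down.
Checking another pair — C#5 → D4 — gives the same interval.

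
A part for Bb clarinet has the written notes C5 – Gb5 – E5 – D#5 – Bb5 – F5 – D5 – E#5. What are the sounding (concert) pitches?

Written C4 on the Bb clarinet sounds as Bb3, a major second lower; apply that shift to every note.
C5 -> Bb4
Gb5 -> Fb5
E5 -> D5
D#5 -> C#5
Bb5 -> Ab5
F5 -> Eb5
D5 -> C5
E#5 -> D#5

Bb4 Fb5 D5 C#5 Ab5 Eb5 C5 D#5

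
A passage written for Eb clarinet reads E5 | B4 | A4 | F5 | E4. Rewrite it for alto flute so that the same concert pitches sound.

C6 G5 F5 Db6 C5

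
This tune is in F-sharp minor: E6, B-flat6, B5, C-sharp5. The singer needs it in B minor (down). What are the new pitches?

A5 Eb6 E5 F#4

F-sharp minor to B minor down is a perfect fifth, so every note moves down by that interval.
E6 to A5
Bb6 to Eb6
B5 to E5
C#5 to F#4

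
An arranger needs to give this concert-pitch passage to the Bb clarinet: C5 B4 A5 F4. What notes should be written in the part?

D5 C#5 B5 G4

Written C4 sounds as Bb3 on the Bb clarinet, so concert pitches are written a major second up.
C5 gives D5
B4 gives C#5
A5 gives B5
F4 gives G4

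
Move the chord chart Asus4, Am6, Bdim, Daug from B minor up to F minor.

Ebsus4 Ebm6 Fdim Abaug

B minor up to F minor is a diminished fifth; each chord root moves by that interval while the quality stays the same.
Asus4: root A up a diminished fifth → Eb, giving Ebsus4.
Am6: root A up a diminished fifth → Eb, giving Ebm6.
Bdim: root B up a diminished fifth → F, giving Fdim.
Daug: root D up a diminished fifth → Ab, giving Abaug.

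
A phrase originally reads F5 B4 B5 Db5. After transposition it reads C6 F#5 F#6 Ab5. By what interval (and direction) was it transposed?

up a perfect fifth

Take the first pair: F5 → C6. F to C spans 5 letter names, so the interval is some kind of fifth.
F5 to C6 is 7 semitones, which makes it a perfect fifth; the second version is higher, so the direction is up.
Checking another pair — Db5 → Ab5 — gives the same interval.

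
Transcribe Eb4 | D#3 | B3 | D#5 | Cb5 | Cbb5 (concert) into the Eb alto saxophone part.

C5 B#3 G#4 B#5 Ab5 Abb5

Written C4 sounds as Eb3 on the Eb alto saxophone, so concert pitches are written a major sixth up.
Eb4 becomes C5
D#3 becomes B#3
B3 becomes G#4
D#5 becomes B#5
Cb5 becomes Ab5
Cbb5 becomes Abb5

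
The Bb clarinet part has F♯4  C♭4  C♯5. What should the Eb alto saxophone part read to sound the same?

C#5 Gb4 G#5

First find concert pitch: the Bb clarinet sounds a major second below written, so F♯4 C♭4 C♯5 sounds E4 Bbb3 B4.
Then write for Eb alto saxophone: it sounds a major sixth below written, so the part must be a major sixth above concert.
E4 → C#5
Bbb3 → Gb4
B4 → G#5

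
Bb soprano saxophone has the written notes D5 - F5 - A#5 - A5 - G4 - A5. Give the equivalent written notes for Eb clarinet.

A4 C5 E#5 E5 D4 E5

First find concert pitch: the Bb soprano saxophone sounds a major second below written, so D5 F5 A#5 A5 G4 A5 sounds C5 Eb5 G#5 G5 F4 G5.
Then write for Eb clarinet: it sounds a minor third above written, so the part must be a minor third below concert.
C5 → A4
Eb5 → C5
G#5 → E#5
G5 → E5
F4 → D4
G5 → E5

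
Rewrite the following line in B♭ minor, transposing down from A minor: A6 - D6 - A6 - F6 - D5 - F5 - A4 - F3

Bb5 Eb5 Bb5 Gb5 Eb4 Gb4 Bb3 Gb2

From A down to B♭ is a major seventh; apply that to each pitch.
A6 becomes Bb5
D6 becomes Eb5
A6 becomes Bb5
F6 becomes Gb5
D5 becomes Eb4
F5 becomes Gb4
A4 becomes Bb3
F3 becomes Gb2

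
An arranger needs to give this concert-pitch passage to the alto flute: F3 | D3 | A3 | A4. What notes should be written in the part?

Bb3 G3 D4 D5

The alto flute sounds a perfect fourth below written, so the written part must be a perfect fourth above concert — transpose each note up.
F3 gives Bb3
D3 gives G3
A3 gives D4
A4 gives D5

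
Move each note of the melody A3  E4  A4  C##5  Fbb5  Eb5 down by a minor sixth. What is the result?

C#3 G#3 C#4 E##4 Abb4 G4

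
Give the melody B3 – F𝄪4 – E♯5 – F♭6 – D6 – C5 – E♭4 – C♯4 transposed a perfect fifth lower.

E3 B#3 A#4 Bbb5 G5 F4 Ab3 F#3

B3 → E3
F##4 → B#3
E#5 → A#4
Fb6 → Bbb5
D6 → G5
C5 → F4
Eb4 → Ab3
C#4 → F#3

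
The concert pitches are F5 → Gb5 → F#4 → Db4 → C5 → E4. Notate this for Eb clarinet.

D5 Eb5 D#4 Bb3 A4 C#4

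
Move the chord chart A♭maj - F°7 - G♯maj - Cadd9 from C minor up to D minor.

Bbmaj G°7 A#maj Dadd9

C minor up to D minor is a major second; each chord root moves by that interval while the quality stays the same.
A♭maj: root A♭ up a major second → Bb, giving Bbmaj.
F°7: root F up a major second → G, giving G°7.
G♯maj: root G♯ up a major second → A#, giving A#maj.
Cadd9: root C up a major second → D, giving Dadd9.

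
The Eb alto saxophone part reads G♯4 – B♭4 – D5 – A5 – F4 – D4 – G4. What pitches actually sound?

The Eb alto saxophone sounds a major sixth below written, so transpose each written note down a major sixth.
G#4 becomes B3
Bb4 becomes Db4
D5 becomes F4
A5 becomes C5
F4 becomes Ab3
D4 becomes F3
G4 becomes Bb3

B3 Db4 F4 C5 Ab3 F3 Bb3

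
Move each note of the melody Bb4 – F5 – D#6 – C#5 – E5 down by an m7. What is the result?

Bb4 gives C4
F5 gives G4
D#6 gives E#5
C#5 gives D#4
E5 gives F#4

C4 G4 E#5 D#4 F#4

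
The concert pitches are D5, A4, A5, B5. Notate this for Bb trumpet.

The Bb trumpet sounds a major second below written, so the written part must be a major second above concert — transpose each note up.
D5 -> E5
A4 -> B4
A5 -> B5
B5 -> C#6

E5 B4 B5 C#6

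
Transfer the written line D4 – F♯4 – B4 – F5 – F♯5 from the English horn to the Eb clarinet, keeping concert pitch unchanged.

First find concert pitch: the English horn sounds a perfect fifth below written, so D4 F♯4 B4 F5 F♯5 sounds G3 B3 E4 Bb4 B4.
Then write for Eb clarinet: it sounds a minor third above written, so the part must be a minor third below concert.
G3 → E3
B3 → G#3
E4 → C#4
Bb4 → G4
B4 → G#4

E3 G#3 C#4 G4 G#4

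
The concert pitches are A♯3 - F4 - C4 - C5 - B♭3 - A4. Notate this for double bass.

The double bass sounds a perfect octave below written, so the written part must be a perfect octave above concert — transpose each note up.
A#3 becomes A#4
F4 becomes F5
C4 becomes C5
C5 becomes C6
Bb3 becomes Bb4
A4 becomes A5

A#4 F5 C5 C6 Bb4 A5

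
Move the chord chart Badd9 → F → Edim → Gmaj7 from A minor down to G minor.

Aadd9 Eb Ddim Fmaj7

A minor down to G minor is a major second; each chord root moves by that interval while the quality stays the same.
Badd9: root B down a major second → A, giving Aadd9.
F: root F down a major second → Eb, giving Eb.
Edim: root E down a major second → D, giving Ddim.
Gmaj7: root G down a major second → F, giving Fmaj7.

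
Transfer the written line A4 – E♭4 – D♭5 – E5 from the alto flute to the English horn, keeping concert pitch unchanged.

B4 F4 Eb5 F#5

First find concert pitch: the alto flute sounds a perfect fourth below written, so A4 E♭4 D♭5 E5 sounds E4 Bb3 Ab4 B4.
Then write for English horn: it sounds a perfect fifth below written, so the part must be a perfect fifth above concert.
E4 → B4
Bb3 → F4
Ab4 → Eb5
B4 → F#5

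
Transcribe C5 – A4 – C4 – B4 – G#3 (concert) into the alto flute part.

F5 D5 F4 E5 C#4

The alto flute sounds a perfect fourth below written, so the written part must be a perfect fourth above concert — transpose each note up.
C5 gives F5
A4 gives D5
C4 gives F4
B4 gives E5
G#3 gives C#4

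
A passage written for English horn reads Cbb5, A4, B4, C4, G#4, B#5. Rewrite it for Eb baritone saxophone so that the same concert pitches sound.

First find concert pitch: the English horn sounds a perfect fifth below written, so Cbb5 A4 B4 C4 G#4 B#5 sounds Fbb4 D4 E4 F3 C#4 E#5.
Then write for Eb baritone saxophone: it sounds a major thirteenth below written, so the part must be a major thirteenth above concert.
Fbb4 → Dbb6
D4 → B5
E4 → C#6
F3 → D5
C#4 → A#5
E#5 → C##7

Dbb6 B5 C#6 D5 A#5 C##7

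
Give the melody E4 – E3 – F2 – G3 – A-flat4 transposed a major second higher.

F#4 F#3 G2 A3 Bb4

E4 → F#4
E3 → F#3
F2 → G2
G3 → A3
Ab4 → Bb4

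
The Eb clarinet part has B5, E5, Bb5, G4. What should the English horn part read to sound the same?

First find concert pitch: the Eb clarinet sounds a minor third above written, so B5 E5 Bb5 G4 sounds D6 G5 Db6 Bb4.
Then write for English horn: it sounds a perfect fifth below written, so the part must be a perfect fifth above concert.
D6 → A6
G5 → D6
Db6 → Ab6
Bb4 → F5

A6 D6 Ab6 F5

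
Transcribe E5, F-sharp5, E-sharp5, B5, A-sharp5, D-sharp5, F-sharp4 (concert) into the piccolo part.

E4 F#4 E#4 B4 A#4 D#4 F#3

Written C4 sounds as C5 on the piccolo, so concert pitches are written a perfect octave down.
E5 -> E4
F#5 -> F#4
E#5 -> E#4
B5 -> B4
A#5 -> A#4
D#5 -> D#4
F#4 -> F#3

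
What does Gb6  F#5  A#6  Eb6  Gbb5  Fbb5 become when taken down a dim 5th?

C6 B#4 D##6 A5 Cb5 Bbb4

Gb6: a fifth down reaches C, and 6 semitones makes it C6.
A diminished fifth down from F#5 gives B#4.
A#6: a fifth down reaches D, and 6 semitones makes it D##6.
Eb6 down a diminished fifth is A5.
Gbb5 down a diminished fifth is Cb5.
Fbb5 down a diminished fifth is Bbb4.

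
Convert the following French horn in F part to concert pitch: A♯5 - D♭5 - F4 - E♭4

The French horn in F sounds a perfect fifth below written, so transpose each written note down a perfect fifth.
A#5 gives D#5
Db5 gives Gb4
F4 gives Bb3
Eb4 gives Ab3

D#5 Gb4 Bb3 Ab3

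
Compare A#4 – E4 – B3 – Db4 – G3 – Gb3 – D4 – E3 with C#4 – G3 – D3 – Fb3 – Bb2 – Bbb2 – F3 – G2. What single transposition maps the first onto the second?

down a major sixth

From A#4 to C#4 is 6 letter names — a sixth of some quality.
C#4 to A#4 is 9 semitones, which makes it a major sixth; the second version is lower, so the direction is down.
Checking another pair — E3 → G2 — gives the same interval.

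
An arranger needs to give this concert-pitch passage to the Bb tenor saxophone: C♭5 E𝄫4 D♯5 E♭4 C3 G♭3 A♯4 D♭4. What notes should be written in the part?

Db6 Fb5 E#6 F5 D4 Ab4 B#5 Eb5

The Bb tenor saxophone sounds a major ninth below written, so the written part must be a major ninth above concert — transpose each note up.
Cb5 to Db6
Ebb4 to Fb5
D#5 to E#6
Eb4 to F5
C3 to D4
Gb3 to Ab4
A#4 to B#5
Db4 to Eb5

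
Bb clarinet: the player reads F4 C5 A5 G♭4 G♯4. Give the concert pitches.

Written C4 on the Bb clarinet sounds as Bb3, a major second lower; apply that shift to every note.
F4 -> Eb4
C5 -> Bb4
A5 -> G5
Gb4 -> Fb4
G#4 -> F#4

Eb4 Bb4 G5 Fb4 F#4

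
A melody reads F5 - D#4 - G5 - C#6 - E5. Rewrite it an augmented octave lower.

An augmented octave down from F5 gives Fb4.
An augmented octave down from D#4 gives D3.
An augmented octave down from G5 gives Gb4.
C#6 down an augmented octave is C5.
An augmented octave down from E5 gives Eb4.

Fb4 D3 Gb4 C5 Eb4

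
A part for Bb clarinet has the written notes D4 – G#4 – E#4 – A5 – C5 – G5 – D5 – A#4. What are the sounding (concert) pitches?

C4 F#4 D#4 G5 Bb4 F5 C5 G#4

Written C4 on the Bb clarinet sounds as Bb3, a major second lower; apply that shift to every note.
D4 gives C4
G#4 gives F#4
E#4 gives D#4
A5 gives G5
C5 gives Bb4
G5 gives F5
D5 gives C5
A#4 gives G#4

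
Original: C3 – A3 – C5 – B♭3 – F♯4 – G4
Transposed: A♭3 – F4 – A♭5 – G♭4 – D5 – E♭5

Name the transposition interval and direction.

up a minor sixth

Take the first pair: C3 → Ab3. C to A spans 6 letter names, so the interval is some kind of sixth.
C3 to Ab3 is 8 semitones, which makes it a minor sixth; the second version is higher, so the direction is up.
Checking another pair — G4 → Eb5 — gives the same interval.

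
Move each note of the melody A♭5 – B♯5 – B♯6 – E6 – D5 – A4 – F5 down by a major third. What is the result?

A major third down from Ab5 gives Fb5.
A major third down from B#5 gives G#5.
B#6: a third down reaches G, and 4 semitones makes it G#6.
A major third down from E6 gives C6.
D5 down a major third is Bb4.
A4 down a major third is F4.
F5: a third down reaches D, and 4 semitones makes it Db5.

Fb5 G#5 G#6 C6 Bb4 F4 Db5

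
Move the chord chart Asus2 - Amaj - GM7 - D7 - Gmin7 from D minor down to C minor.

Gsus2 Gmaj FM7 C7 Fmin7

D minor down to C minor is a major second; each chord root moves by that interval while the quality stays the same.
Asus2: root A down a major second → G, giving Gsus2.
Amaj: root A down a major second → G, giving Gmaj.
GM7: root G down a major second → F, giving FM7.
D7: root D down a major second → C, giving C7.
Gmin7: root G down a major second → F, giving Fmin7.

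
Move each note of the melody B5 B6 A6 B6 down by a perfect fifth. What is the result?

E5 E6 D6 E6

B5 down a perfect fifth is E5.
B6 down a perfect fifth is E6.
A6 down a perfect fifth is D6.
A perfect fifth down from B6 gives E6.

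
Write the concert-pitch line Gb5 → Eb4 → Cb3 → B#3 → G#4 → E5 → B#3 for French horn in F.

Db6 Bb4 Gb3 F##4 D#5 B5 F##4

The French horn in F sounds a perfect fifth below written, so the written part must be a perfect fifth above concert — transpose each note up.
Gb5 -> Db6
Eb4 -> Bb4
Cb3 -> Gb3
B#3 -> F##4
G#4 -> D#5
E5 -> B5
B#3 -> F##4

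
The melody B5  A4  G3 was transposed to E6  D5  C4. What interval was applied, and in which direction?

Take the first pair: B5 → E6. B to E spans 4 letter names, so the interval is some kind of fourth.
B5 to E6 is 5 semitones, which makes it a perfect fourth; the second version is higher, so the direction is up.
Checking another pair — G3 → C4 — gives the same interval.

up a perfect fourth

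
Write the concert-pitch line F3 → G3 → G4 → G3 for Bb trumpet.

G3 A3 A4 A3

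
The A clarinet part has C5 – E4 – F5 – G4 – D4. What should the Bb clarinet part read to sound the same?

B4 D#4 E5 F#4 C#4

First find concert pitch: the A clarinet sounds a minor third below written, so C5 E4 F5 G4 D4 sounds A4 C#4 D5 E4 B3.
Then write for Bb clarinet: it sounds a major second below written, so the part must be a major second above concert.
A4 → B4
C#4 → D#4
D5 → E5
E4 → F#4
B3 → C#4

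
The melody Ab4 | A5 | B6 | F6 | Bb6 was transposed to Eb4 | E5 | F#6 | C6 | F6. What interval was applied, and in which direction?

down a perfect fourth

From Ab4 to Eb4 is 4 letter names — a fourth of some quality.
Eb4 to Ab4 is 5 semitones, which makes it a perfect fourth; the second version is lower, so the direction is down.
Checking another pair — Bb6 → F6 — gives the same interval.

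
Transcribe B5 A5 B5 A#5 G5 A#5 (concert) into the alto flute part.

E6 D6 E6 D#6 C6 D#6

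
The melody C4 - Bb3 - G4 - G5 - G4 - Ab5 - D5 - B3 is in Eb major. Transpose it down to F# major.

From Eb down to F# is a diminished seventh; apply that to each pitch.
C4 → D#3
Bb3 → C#3
G4 → A#3
G5 → A#4
G4 → A#3
Ab5 → B4
D5 → E#4
B3 → C##3

D#3 C#3 A#3 A#4 A#3 B4 E#4 C##3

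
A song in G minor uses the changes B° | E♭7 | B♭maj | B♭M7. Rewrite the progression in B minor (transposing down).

D#° G7 Dmaj DM7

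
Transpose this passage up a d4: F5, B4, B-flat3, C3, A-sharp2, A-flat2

Bbb5 Eb5 Ebb4 Fb3 D3 Dbb3

F5 to Bbb5
B4 to Eb5
Bb3 to Ebb4
C3 to Fb3
A#2 to D3
Ab2 to Dbb3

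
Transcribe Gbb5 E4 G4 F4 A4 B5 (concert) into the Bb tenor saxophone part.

Abb6 F#5 A5 G5 B5 C#7

Written C4 sounds as Bb2 on the Bb tenor saxophone, so concert pitches are written a major ninth up.
Gbb5 -> Abb6
E4 -> F#5
G4 -> A5
F4 -> G5
A4 -> B5
B5 -> C#7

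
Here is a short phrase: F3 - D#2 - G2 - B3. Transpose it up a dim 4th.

Bbb3 G2 Cb3 Eb4

F3: a fourth up reaches B, and 4 semitones makes it Bbb3.
D#2: a fourth up reaches G, and 4 semitones makes it G2.
G2: a fourth up reaches C, and 4 semitones makes it Cb3.
B3: a fourth up reaches E, and 4 semitones makes it Eb4.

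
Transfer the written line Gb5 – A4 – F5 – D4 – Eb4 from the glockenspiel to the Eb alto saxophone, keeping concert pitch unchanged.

First find concert pitch: the glockenspiel sounds a perfect fifteenth above written, so Gb5 A4 F5 D4 Eb4 sounds Gb7 A6 F7 D6 Eb6.
Then write for Eb alto saxophone: it sounds a major sixth below written, so the part must be a major sixth above concert.
Gb7 → Eb8
A6 → F#7
F7 → D8
D6 → B6
Eb6 → C7

Eb8 F#7 D8 B6 C7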